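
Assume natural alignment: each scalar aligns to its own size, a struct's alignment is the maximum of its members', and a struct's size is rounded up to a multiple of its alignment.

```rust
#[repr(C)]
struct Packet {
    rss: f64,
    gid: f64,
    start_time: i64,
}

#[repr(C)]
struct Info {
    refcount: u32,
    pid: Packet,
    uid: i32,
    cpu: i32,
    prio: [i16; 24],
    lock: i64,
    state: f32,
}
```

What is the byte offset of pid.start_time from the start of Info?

Packet: @0: rss [8B, align 8] → 8; @8: gid [8B, align 8] → 16; @16: start_time [8B, align 8] → 24; size 24, align 8
@0: refcount [4B, align 4] → 4
+4 pad (align 8)
@8: pid [24B, align 8] → 32
within Packet: start_time at 16
8 + 16 = 24

24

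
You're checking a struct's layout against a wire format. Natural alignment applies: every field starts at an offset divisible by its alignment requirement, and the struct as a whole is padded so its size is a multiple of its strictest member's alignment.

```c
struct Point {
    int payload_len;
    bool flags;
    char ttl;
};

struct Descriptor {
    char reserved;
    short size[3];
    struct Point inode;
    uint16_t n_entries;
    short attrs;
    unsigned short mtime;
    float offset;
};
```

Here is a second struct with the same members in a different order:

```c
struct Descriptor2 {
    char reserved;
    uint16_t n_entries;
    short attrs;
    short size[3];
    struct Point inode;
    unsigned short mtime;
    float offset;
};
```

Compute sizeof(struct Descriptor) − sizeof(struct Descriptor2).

Point: @0: payload_len [4B, align 4] → 4; @4: flags [1B, align 1] → 5; @5: ttl [1B, align 1] → 6; +2 tail pad (align 4); size 8, align 4
@0: reserved [1B, align 1] → 1
+1 pad (align 2)
@2: size [6B, align 2] → 8
@8: inode [8B, align 4] → 16
@16: n_entries [2B, align 2] → 18
@18: attrs [2B, align 2] → 20
@20: mtime [2B, align 2] → 22
+2 pad (align 4)
@24: offset [4B, align 4] → 28
size 28, align 4
— Descriptor2 —
@0: reserved [1B, align 1] → 1
+1 pad (align 2)
@2: n_entries [2B, align 2] → 4
@4: attrs [2B, align 2] → 6
@6: size [6B, align 2] → 12
@12: inode [8B, align 4] → 20
@20: mtime [2B, align 2] → 22
+2 pad (align 4)
@24: offset [4B, align 4] → 28
size 28, align 4
28 − 28 = 0

0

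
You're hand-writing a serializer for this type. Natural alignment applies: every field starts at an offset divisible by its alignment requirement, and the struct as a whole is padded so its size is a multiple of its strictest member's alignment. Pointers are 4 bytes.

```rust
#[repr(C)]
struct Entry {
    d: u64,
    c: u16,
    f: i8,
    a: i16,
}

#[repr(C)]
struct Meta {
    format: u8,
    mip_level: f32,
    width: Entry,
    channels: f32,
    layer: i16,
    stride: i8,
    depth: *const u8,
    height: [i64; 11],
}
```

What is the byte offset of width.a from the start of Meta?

20

Entry: 0..8  d  (8B, 8-aligned); 8..10  c  (2B, 2-aligned); 10..11  f  (1B, 1-aligned); 11..12  -- padding (1B); 12..14  a  (2B, 2-aligned); 14..16  -- tail padding (2B); sizeof = 16, alignof = 8
0..1  format  (1B, 1-aligned)
1..4  -- padding (3B)
4..8  mip_level  (4B, 4-aligned)
8..24  width  (16B, 8-aligned)
within Entry: a at 12
8 + 12 = 20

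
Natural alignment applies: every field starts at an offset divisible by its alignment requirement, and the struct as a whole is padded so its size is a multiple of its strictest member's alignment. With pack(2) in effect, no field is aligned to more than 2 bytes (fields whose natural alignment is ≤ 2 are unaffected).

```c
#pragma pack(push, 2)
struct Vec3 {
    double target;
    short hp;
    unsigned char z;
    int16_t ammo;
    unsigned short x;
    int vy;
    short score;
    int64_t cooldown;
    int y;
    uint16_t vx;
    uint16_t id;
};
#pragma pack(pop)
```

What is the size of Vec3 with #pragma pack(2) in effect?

target at 0 (size 8, align 2) → ends 8
hp at 8 (size 2, align 2) → ends 10
z at 10 (size 1, align 1) → ends 11
pad 1 to align 2 for ammo
ammo at 12 (size 2, align 2) → ends 14
x at 14 (size 2, align 2) → ends 16
vy at 16 (size 4, align 2) → ends 20
score at 20 (size 2, align 2) → ends 22
cooldown at 22 (size 8, align 2) → ends 30
y at 30 (size 4, align 2) → ends 34
vx at 34 (size 2, align 2) → ends 36
id at 36 (size 2, align 2) → ends 38
total 38 bytes, alignment 2

38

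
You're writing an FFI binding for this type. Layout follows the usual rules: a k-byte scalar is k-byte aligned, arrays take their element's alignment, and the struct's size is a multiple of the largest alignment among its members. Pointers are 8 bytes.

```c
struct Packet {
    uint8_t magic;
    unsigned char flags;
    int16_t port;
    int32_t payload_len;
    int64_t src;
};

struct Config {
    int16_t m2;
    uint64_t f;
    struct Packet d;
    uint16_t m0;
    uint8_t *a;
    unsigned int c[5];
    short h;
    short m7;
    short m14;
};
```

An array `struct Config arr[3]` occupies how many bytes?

240

Packet: @0: magic [1B, align 1] → 1; @1: flags [1B, align 1] → 2; @2: port [2B, align 2] → 4; @4: payload_len [4B, align 4] → 8; @8: src [8B, align 8] → 16; size 16, align 8
@0: m2 [2B, align 2] → 2
+6 pad (align 8)
@8: f [8B, align 8] → 16
@16: d [16B, align 8] → 32
@32: m0 [2B, align 2] → 34
+6 pad (align 8)
@40: a [8B, align 8] → 48
@48: c [20B, align 4] → 68
@68: h [2B, align 2] → 70
@70: m7 [2B, align 2] → 72
@72: m14 [2B, align 2] → 74
+6 tail pad (align 8)
size 80, align 8
array of 3: 3 × 80 = 240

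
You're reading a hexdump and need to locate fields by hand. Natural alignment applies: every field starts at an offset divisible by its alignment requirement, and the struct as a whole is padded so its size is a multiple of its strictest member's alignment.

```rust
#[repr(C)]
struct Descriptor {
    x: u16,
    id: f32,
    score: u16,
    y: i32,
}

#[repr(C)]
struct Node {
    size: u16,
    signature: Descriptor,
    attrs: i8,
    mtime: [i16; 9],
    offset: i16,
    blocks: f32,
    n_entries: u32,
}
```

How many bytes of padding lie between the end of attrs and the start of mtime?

1

Descriptor: 0..2  x  (2B, 2-aligned); 2..4  -- padding (2B); 4..8  id  (4B, 4-aligned); 8..10  score  (2B, 2-aligned); 10..12  -- padding (2B); 12..16  y  (4B, 4-aligned); sizeof = 16, alignof = 4
0..2  size  (2B, 2-aligned)
2..4  -- padding (2B)
4..20  signature  (16B, 4-aligned)
20..21  attrs  (1B, 1-aligned)
21..22  -- padding (1B)
22..40  mtime  (18B, 2-aligned)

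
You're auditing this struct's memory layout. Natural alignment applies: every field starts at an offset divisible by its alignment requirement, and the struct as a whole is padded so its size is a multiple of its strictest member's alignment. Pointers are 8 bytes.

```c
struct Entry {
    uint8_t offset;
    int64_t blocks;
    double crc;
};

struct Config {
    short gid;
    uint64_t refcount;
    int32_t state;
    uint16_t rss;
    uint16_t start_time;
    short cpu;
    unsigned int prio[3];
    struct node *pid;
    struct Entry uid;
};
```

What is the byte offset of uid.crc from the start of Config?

Entry: 0..1  offset  (1B, 1-aligned); 1..8  -- padding (7B); 8..16  blocks  (8B, 8-aligned); 16..24  crc  (8B, 8-aligned); sizeof = 24, alignof = 8
0..2  gid  (2B, 2-aligned)
2..8  -- padding (6B)
8..16  refcount  (8B, 8-aligned)
16..20  state  (4B, 4-aligned)
20..22  rss  (2B, 2-aligned)
22..24  start_time  (2B, 2-aligned)
24..26  cpu  (2B, 2-aligned)
26..28  -- padding (2B)
28..40  prio  (12B, 4-aligned)
40..48  pid  (8B, 8-aligned)
48..72  uid  (24B, 8-aligned)
within Entry: crc at 16
48 + 16 = 64

64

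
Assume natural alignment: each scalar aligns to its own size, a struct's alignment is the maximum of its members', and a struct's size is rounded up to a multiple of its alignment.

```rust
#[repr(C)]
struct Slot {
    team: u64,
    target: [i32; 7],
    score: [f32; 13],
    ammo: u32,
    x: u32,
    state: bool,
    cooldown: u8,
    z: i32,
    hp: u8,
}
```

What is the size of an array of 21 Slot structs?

team at 0 (size 8, align 8) → ends 8
target at 8 (size 28, align 4) → ends 36
score at 36 (size 52, align 4) → ends 88
ammo at 88 (size 4, align 4) → ends 92
x at 92 (size 4, align 4) → ends 96
state at 96 (size 1, align 1) → ends 97
cooldown at 97 (size 1, align 1) → ends 98
pad 2 to align 4 for z
z at 100 (size 4, align 4) → ends 104
hp at 104 (size 1, align 1) → ends 105
tail pad 7 to reach multiple of 8
total 112 bytes, alignment 8
array of 21: 21 × 112 = 2352

2352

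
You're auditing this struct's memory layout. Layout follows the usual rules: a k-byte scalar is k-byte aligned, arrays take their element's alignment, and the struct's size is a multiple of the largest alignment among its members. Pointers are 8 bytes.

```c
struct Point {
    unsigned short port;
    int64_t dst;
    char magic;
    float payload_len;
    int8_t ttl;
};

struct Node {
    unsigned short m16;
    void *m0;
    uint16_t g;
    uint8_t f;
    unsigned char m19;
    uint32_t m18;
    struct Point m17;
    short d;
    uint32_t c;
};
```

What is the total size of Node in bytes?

64 bytes

Point: port at 0 (size 2, align 2) → ends 2; pad 6 to align 8 for dst; dst at 8 (size 8, align 8) → ends 16; magic at 16 (size 1, align 1) → ends 17; pad 3 to align 4 for payload_len; payload_len at 20 (size 4, align 4) → ends 24; ttl at 24 (size 1, align 1) → ends 25; tail pad 7 to reach multiple of 8; total 32 bytes, alignment 8
m16 at 0 (size 2, align 2) → ends 2
pad 6 to align 8 for m0
m0 at 8 (size 8, align 8) → ends 16
g at 16 (size 2, align 2) → ends 18
f at 18 (size 1, align 1) → ends 19
m19 at 19 (size 1, align 1) → ends 20
m18 at 20 (size 4, align 4) → ends 24
m17 at 24 (size 32, align 8) → ends 56
d at 56 (size 2, align 2) → ends 58
pad 2 to align 4 for c
c at 60 (size 4, align 4) → ends 64
total 64 bytes, alignment 8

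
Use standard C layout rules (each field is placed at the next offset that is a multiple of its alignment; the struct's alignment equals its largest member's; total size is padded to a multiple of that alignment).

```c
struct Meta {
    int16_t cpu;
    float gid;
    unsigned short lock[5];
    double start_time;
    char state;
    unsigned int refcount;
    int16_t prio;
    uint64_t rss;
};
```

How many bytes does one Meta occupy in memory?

56

@0: cpu [2B, align 2] → 2
+2 pad (align 4)
@4: gid [4B, align 4] → 8
@8: lock [10B, align 2] → 18
+6 pad (align 8)
@24: start_time [8B, align 8] → 32
@32: state [1B, align 1] → 33
+3 pad (align 4)
@36: refcount [4B, align 4] → 40
@40: prio [2B, align 2] → 42
+6 pad (align 8)
@48: rss [8B, align 8] → 56
size 56, align 8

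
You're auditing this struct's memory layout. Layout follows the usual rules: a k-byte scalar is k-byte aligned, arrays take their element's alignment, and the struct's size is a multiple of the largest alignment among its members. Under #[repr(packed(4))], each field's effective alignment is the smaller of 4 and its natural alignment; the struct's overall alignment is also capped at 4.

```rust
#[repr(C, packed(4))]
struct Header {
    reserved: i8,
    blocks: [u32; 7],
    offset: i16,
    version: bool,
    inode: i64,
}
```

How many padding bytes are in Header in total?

@0: reserved [1B, align 1] → 1
+3 pad (align 4)
@4: blocks [28B, align 4] → 32
@32: offset [2B, align 2] → 34
@34: version [1B, align 1] → 35
+1 pad (align 4)
@36: inode [8B, align 4] → 44
size 44, align 4
data bytes 40, size 44 → padding 4

4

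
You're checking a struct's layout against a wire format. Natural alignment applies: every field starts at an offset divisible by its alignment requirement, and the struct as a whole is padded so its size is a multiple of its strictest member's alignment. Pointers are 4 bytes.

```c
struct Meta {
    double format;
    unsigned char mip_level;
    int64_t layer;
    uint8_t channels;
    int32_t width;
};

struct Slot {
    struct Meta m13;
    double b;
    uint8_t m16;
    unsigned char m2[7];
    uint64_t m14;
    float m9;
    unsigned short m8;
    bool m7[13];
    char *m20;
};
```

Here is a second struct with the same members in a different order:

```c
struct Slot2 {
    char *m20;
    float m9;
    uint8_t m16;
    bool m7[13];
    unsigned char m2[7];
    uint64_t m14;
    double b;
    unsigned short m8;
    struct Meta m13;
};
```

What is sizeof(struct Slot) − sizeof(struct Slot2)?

-8

Meta: format at 0 (size 8, align 8) → ends 8; mip_level at 8 (size 1, align 1) → ends 9; pad 7 to align 8 for layer; layer at 16 (size 8, align 8) → ends 24; channels at 24 (size 1, align 1) → ends 25; pad 3 to align 4 for width; width at 28 (size 4, align 4) → ends 32; total 32 bytes, alignment 8
m13 at 0 (size 32, align 8) → ends 32
b at 32 (size 8, align 8) → ends 40
m16 at 40 (size 1, align 1) → ends 41
m2 at 41 (size 7, align 1) → ends 48
m14 at 48 (size 8, align 8) → ends 56
m9 at 56 (size 4, align 4) → ends 60
m8 at 60 (size 2, align 2) → ends 62
m7 at 62 (size 13, align 1) → ends 75
pad 1 to align 4 for m20
m20 at 76 (size 4, align 4) → ends 80
total 80 bytes, alignment 8
— Slot2 —
m20 at 0 (size 4, align 4) → ends 4
m9 at 4 (size 4, align 4) → ends 8
m16 at 8 (size 1, align 1) → ends 9
m7 at 9 (size 13, align 1) → ends 22
m2 at 22 (size 7, align 1) → ends 29
pad 3 to align 8 for m14
m14 at 32 (size 8, align 8) → ends 40
b at 40 (size 8, align 8) → ends 48
m8 at 48 (size 2, align 2) → ends 50
pad 6 to align 8 for m13
m13 at 56 (size 32, align 8) → ends 88
total 88 bytes, alignment 8
80 − 88 = -8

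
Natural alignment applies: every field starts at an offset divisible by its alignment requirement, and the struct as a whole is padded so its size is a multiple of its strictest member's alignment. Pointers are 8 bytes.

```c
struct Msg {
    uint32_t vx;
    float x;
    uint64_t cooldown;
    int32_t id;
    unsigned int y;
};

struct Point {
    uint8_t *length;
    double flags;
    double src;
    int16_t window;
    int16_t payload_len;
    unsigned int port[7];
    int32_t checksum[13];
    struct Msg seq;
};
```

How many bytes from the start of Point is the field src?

Msg: @0: vx [4B, align 4] → 4; @4: x [4B, align 4] → 8; @8: cooldown [8B, align 8] → 16; @16: id [4B, align 4] → 20; @20: y [4B, align 4] → 24; size 24, align 8
@0: length [8B, align 8] → 8
@8: flags [8B, align 8] → 16
@16: src [8B, align 8] → 24

16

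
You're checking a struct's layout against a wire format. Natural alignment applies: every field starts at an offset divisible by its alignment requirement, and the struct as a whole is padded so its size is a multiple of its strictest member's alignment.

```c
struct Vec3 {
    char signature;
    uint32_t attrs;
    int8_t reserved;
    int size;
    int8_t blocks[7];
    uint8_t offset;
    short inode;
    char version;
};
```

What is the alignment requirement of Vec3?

member alignments: signature=1, attrs=4, reserved=1, size=4, blocks=1, offset=1, inode=2, version=1
max = 4

4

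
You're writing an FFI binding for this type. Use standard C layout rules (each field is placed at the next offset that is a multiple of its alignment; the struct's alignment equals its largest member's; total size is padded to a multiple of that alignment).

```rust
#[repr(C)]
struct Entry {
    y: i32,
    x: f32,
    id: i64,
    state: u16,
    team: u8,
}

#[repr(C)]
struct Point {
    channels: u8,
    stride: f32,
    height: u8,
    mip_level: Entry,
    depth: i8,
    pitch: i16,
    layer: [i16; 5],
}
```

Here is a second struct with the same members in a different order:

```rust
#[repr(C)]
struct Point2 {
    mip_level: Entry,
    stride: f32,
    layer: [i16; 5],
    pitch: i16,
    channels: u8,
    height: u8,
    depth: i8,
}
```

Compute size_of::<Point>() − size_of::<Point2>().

8

Entry: @0: y [4B, align 4] → 4; @4: x [4B, align 4] → 8; @8: id [8B, align 8] → 16; @16: state [2B, align 2] → 18; @18: team [1B, align 1] → 19; +5 tail pad (align 8); size 24, align 8
@0: channels [1B, align 1] → 1
+3 pad (align 4)
@4: stride [4B, align 4] → 8
@8: height [1B, align 1] → 9
+7 pad (align 8)
@16: mip_level [24B, align 8] → 40
@40: depth [1B, align 1] → 41
+1 pad (align 2)
@42: pitch [2B, align 2] → 44
@44: layer [10B, align 2] → 54
+2 tail pad (align 8)
size 56, align 8
— Point2 —
@0: mip_level [24B, align 8] → 24
@24: stride [4B, align 4] → 28
@28: layer [10B, align 2] → 38
@38: pitch [2B, align 2] → 40
@40: channels [1B, align 1] → 41
@41: height [1B, align 1] → 42
@42: depth [1B, align 1] → 43
+5 tail pad (align 8)
size 48, align 8
56 − 48 = 8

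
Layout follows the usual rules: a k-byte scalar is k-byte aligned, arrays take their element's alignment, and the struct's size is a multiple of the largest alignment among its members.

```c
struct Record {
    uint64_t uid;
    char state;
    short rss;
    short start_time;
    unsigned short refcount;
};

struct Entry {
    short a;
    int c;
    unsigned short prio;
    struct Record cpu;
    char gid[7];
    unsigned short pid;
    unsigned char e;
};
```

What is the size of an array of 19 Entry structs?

Record: 0..8  uid  (8B, 8-aligned); 8..9  state  (1B, 1-aligned); 9..10  -- padding (1B); 10..12  rss  (2B, 2-aligned); 12..14  start_time  (2B, 2-aligned); 14..16  refcount  (2B, 2-aligned); sizeof = 16, alignof = 8
0..2  a  (2B, 2-aligned)
2..4  -- padding (2B)
4..8  c  (4B, 4-aligned)
8..10  prio  (2B, 2-aligned)
10..16  -- padding (6B)
16..32  cpu  (16B, 8-aligned)
32..39  gid  (7B, 1-aligned)
39..40  -- padding (1B)
40..42  pid  (2B, 2-aligned)
42..43  e  (1B, 1-aligned)
43..48  -- tail padding (5B)
sizeof = 48, alignof = 8
array of 19: 19 × 48 = 912

912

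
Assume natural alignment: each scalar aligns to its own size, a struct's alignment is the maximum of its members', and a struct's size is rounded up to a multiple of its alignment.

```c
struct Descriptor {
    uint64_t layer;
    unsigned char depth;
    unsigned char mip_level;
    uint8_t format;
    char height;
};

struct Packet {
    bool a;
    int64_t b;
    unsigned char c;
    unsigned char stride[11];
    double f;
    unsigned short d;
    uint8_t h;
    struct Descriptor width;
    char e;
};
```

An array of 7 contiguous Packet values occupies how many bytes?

504

Descriptor: 0..8  layer  (8B, 8-aligned); 8..9  depth  (1B, 1-aligned); 9..10  mip_level  (1B, 1-aligned); 10..11  format  (1B, 1-aligned); 11..12  height  (1B, 1-aligned); 12..16  -- tail padding (4B); sizeof = 16, alignof = 8
0..1  a  (1B, 1-aligned)
1..8  -- padding (7B)
8..16  b  (8B, 8-aligned)
16..17  c  (1B, 1-aligned)
17..28  stride  (11B, 1-aligned)
28..32  -- padding (4B)
32..40  f  (8B, 8-aligned)
40..42  d  (2B, 2-aligned)
42..43  h  (1B, 1-aligned)
43..48  -- padding (5B)
48..64  width  (16B, 8-aligned)
64..65  e  (1B, 1-aligned)
65..72  -- tail padding (7B)
sizeof = 72, alignof = 8
array of 7: 7 × 72 = 504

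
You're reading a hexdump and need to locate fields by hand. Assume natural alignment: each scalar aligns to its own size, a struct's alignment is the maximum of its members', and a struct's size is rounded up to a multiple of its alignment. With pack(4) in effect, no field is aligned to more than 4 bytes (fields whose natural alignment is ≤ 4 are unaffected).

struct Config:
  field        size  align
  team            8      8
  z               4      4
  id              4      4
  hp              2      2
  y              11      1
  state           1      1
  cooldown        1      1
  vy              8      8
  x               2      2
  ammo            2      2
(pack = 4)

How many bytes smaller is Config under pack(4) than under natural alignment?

natural layout:
  @0: team [8B, align 8] → 8
  @8: z [4B, align 4] → 12
  @12: id [4B, align 4] → 16
  @16: hp [2B, align 2] → 18
  @18: y [11B, align 1] → 29
  @29: state [1B, align 1] → 30
  @30: cooldown [1B, align 1] → 31
  +1 pad (align 8)
  @32: vy [8B, align 8] → 40
  @40: x [2B, align 2] → 42
  @42: ammo [2B, align 2] → 44
  +4 tail pad (align 8)
  size 48, align 8
packed(4) layout:
  @0: team [8B, align 4] → 8
  @8: z [4B, align 4] → 12
  @12: id [4B, align 4] → 16
  @16: hp [2B, align 2] → 18
  @18: y [11B, align 1] → 29
  @29: state [1B, align 1] → 30
  @30: cooldown [1B, align 1] → 31
  +1 pad (align 4)
  @32: vy [8B, align 4] → 40
  @40: x [2B, align 2] → 42
  @42: ammo [2B, align 2] → 44
  size 44, align 4
48 − 44 = 4

4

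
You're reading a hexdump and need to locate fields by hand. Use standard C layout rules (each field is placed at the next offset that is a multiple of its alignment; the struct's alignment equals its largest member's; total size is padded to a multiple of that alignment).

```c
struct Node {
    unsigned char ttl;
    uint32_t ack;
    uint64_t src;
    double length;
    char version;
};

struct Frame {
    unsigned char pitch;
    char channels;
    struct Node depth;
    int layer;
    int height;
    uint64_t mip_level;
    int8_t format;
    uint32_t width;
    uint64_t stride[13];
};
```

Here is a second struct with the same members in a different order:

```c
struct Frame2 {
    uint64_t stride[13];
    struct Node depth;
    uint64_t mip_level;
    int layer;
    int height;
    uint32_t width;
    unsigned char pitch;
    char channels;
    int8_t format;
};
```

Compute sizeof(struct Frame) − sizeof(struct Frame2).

Node: @0: ttl [1B, align 1] → 1; +3 pad (align 4); @4: ack [4B, align 4] → 8; @8: src [8B, align 8] → 16; @16: length [8B, align 8] → 24; @24: version [1B, align 1] → 25; +7 tail pad (align 8); size 32, align 8
@0: pitch [1B, align 1] → 1
@1: channels [1B, align 1] → 2
+6 pad (align 8)
@8: depth [32B, align 8] → 40
@40: layer [4B, align 4] → 44
@44: height [4B, align 4] → 48
@48: mip_level [8B, align 8] → 56
@56: format [1B, align 1] → 57
+3 pad (align 4)
@60: width [4B, align 4] → 64
@64: stride [104B, align 8] → 168
size 168, align 8
— Frame2 —
@0: stride [104B, align 8] → 104
@104: depth [32B, align 8] → 136
@136: mip_level [8B, align 8] → 144
@144: layer [4B, align 4] → 148
@148: height [4B, align 4] → 152
@152: width [4B, align 4] → 156
@156: pitch [1B, align 1] → 157
@157: channels [1B, align 1] → 158
@158: format [1B, align 1] → 159
+1 tail pad (align 8)
size 160, align 8
168 − 160 = 8

8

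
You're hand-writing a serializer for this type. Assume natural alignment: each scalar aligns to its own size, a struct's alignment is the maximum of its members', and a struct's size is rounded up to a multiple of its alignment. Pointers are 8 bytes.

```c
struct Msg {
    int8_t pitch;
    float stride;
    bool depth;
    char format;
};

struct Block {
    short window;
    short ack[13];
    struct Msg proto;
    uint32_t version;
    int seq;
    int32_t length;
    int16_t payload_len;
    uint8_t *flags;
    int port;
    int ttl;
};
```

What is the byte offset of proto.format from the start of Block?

Msg: pitch at 0 (size 1, align 1) → ends 1; pad 3 to align 4 for stride; stride at 4 (size 4, align 4) → ends 8; depth at 8 (size 1, align 1) → ends 9; format at 9 (size 1, align 1) → ends 10; tail pad 2 to reach multiple of 4; total 12 bytes, alignment 4
window at 0 (size 2, align 2) → ends 2
ack at 2 (size 26, align 2) → ends 28
proto at 28 (size 12, align 4) → ends 40
within Msg: format at 9
28 + 9 = 37

37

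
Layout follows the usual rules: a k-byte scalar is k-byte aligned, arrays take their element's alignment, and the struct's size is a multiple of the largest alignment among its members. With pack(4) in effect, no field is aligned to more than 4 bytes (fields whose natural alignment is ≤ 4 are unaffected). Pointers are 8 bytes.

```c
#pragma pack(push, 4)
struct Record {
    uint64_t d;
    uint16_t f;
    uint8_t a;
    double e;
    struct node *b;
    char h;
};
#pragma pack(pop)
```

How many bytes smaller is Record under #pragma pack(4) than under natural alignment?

natural layout:
  d at 0 (size 8, align 8) → ends 8
  f at 8 (size 2, align 2) → ends 10
  a at 10 (size 1, align 1) → ends 11
  pad 5 to align 8 for e
  e at 16 (size 8, align 8) → ends 24
  b at 24 (size 8, align 8) → ends 32
  h at 32 (size 1, align 1) → ends 33
  tail pad 7 to reach multiple of 8
  total 40 bytes, alignment 8
packed(4) layout:
  d at 0 (size 8, align 4) → ends 8
  f at 8 (size 2, align 2) → ends 10
  a at 10 (size 1, align 1) → ends 11
  pad 1 to align 4 for e
  e at 12 (size 8, align 4) → ends 20
  b at 20 (size 8, align 4) → ends 28
  h at 28 (size 1, align 1) → ends 29
  tail pad 3 to reach multiple of 4
  total 32 bytes, alignment 4
40 − 32 = 8

8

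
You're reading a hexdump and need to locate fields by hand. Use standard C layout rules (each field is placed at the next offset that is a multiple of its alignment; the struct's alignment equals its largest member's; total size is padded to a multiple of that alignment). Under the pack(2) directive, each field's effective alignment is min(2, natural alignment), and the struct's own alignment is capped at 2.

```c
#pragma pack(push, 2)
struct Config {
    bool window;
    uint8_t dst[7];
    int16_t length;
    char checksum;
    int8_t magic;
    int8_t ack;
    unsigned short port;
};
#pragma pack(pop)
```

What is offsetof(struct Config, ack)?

0..1  window  (1B, 1-aligned)
1..8  dst  (7B, 1-aligned)
8..10  length  (2B, 2-aligned)
10..11  checksum  (1B, 1-aligned)
11..12  magic  (1B, 1-aligned)
12..13  ack  (1B, 1-aligned)

12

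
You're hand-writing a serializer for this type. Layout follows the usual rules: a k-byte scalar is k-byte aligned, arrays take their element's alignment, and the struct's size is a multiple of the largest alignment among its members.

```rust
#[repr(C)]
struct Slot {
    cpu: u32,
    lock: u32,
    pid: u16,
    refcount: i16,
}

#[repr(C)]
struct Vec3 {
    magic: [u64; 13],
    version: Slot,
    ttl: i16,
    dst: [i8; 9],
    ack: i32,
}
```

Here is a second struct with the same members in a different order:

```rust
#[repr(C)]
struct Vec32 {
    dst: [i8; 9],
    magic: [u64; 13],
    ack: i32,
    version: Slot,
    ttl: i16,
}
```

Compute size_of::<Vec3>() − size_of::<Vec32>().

Slot: @0: cpu [4B, align 4] → 4; @4: lock [4B, align 4] → 8; @8: pid [2B, align 2] → 10; @10: refcount [2B, align 2] → 12; size 12, align 4
@0: magic [104B, align 8] → 104
@104: version [12B, align 4] → 116
@116: ttl [2B, align 2] → 118
@118: dst [9B, align 1] → 127
+1 pad (align 4)
@128: ack [4B, align 4] → 132
+4 tail pad (align 8)
size 136, align 8
— Vec32 —
@0: dst [9B, align 1] → 9
+7 pad (align 8)
@16: magic [104B, align 8] → 120
@120: ack [4B, align 4] → 124
@124: version [12B, align 4] → 136
@136: ttl [2B, align 2] → 138
+6 tail pad (align 8)
size 144, align 8
136 − 144 = -8

-8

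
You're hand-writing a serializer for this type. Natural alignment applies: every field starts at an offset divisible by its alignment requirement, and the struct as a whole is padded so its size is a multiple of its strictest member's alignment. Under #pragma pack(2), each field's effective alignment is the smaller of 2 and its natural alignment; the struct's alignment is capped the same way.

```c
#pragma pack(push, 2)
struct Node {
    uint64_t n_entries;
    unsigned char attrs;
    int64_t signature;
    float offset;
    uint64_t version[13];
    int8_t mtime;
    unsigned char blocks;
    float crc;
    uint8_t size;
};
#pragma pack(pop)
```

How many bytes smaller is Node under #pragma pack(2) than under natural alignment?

18

natural layout:
  @0: n_entries [8B, align 8] → 8
  @8: attrs [1B, align 1] → 9
  +7 pad (align 8)
  @16: signature [8B, align 8] → 24
  @24: offset [4B, align 4] → 28
  +4 pad (align 8)
  @32: version [104B, align 8] → 136
  @136: mtime [1B, align 1] → 137
  @137: blocks [1B, align 1] → 138
  +2 pad (align 4)
  @140: crc [4B, align 4] → 144
  @144: size [1B, align 1] → 145
  +7 tail pad (align 8)
  size 152, align 8
packed(2) layout:
  @0: n_entries [8B, align 2] → 8
  @8: attrs [1B, align 1] → 9
  +1 pad (align 2)
  @10: signature [8B, align 2] → 18
  @18: offset [4B, align 2] → 22
  @22: version [104B, align 2] → 126
  @126: mtime [1B, align 1] → 127
  @127: blocks [1B, align 1] → 128
  @128: crc [4B, align 2] → 132
  @132: size [1B, align 1] → 133
  +1 tail pad (align 2)
  size 134, align 2
152 − 134 = 18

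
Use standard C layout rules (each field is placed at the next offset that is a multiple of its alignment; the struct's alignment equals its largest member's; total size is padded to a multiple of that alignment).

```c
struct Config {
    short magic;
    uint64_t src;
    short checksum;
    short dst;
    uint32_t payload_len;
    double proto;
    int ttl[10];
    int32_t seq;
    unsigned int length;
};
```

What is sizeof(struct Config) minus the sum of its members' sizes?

6

@0: magic [2B, align 2] → 2
+6 pad (align 8)
@8: src [8B, align 8] → 16
@16: checksum [2B, align 2] → 18
@18: dst [2B, align 2] → 20
@20: payload_len [4B, align 4] → 24
@24: proto [8B, align 8] → 32
@32: ttl [40B, align 4] → 72
@72: seq [4B, align 4] → 76
@76: length [4B, align 4] → 80
size 80, align 8
data bytes 74, size 80 → padding 6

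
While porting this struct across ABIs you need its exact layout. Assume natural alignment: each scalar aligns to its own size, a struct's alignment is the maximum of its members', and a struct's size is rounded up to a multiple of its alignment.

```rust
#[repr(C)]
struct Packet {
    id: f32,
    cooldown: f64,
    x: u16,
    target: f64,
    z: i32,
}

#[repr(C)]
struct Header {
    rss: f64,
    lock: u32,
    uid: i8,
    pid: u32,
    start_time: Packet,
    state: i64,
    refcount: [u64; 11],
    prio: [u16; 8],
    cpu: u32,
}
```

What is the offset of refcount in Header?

72

Packet: id at 0 (size 4, align 4) → ends 4; pad 4 to align 8 for cooldown; cooldown at 8 (size 8, align 8) → ends 16; x at 16 (size 2, align 2) → ends 18; pad 6 to align 8 for target; target at 24 (size 8, align 8) → ends 32; z at 32 (size 4, align 4) → ends 36; tail pad 4 to reach multiple of 8; total 40 bytes, alignment 8
rss at 0 (size 8, align 8) → ends 8
lock at 8 (size 4, align 4) → ends 12
uid at 12 (size 1, align 1) → ends 13
pad 3 to align 4 for pid
pid at 16 (size 4, align 4) → ends 20
pad 4 to align 8 for start_time
start_time at 24 (size 40, align 8) → ends 64
state at 64 (size 8, align 8) → ends 72
refcount at 72 (size 88, align 8) → ends 160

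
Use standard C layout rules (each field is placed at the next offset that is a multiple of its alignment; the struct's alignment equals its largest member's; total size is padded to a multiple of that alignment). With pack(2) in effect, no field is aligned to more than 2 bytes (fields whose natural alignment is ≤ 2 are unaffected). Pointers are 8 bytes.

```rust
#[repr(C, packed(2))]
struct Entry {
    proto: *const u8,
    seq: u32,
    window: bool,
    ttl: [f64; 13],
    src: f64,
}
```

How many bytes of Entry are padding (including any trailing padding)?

1

0..8  proto  (8B, 2-aligned)
8..12  seq  (4B, 2-aligned)
12..13  window  (1B, 1-aligned)
13..14  -- padding (1B)
14..118  ttl  (104B, 2-aligned)
118..126  src  (8B, 2-aligned)
sizeof = 126, alignof = 2
data bytes 125, size 126 → padding 1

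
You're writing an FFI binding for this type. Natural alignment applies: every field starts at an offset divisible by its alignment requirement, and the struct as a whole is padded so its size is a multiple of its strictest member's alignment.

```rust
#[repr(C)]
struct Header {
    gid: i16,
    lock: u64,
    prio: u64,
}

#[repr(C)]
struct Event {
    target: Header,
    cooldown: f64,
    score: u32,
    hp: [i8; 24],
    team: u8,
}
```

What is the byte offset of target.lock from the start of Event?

8

Header: gid at 0 (size 2, align 2) → ends 2; pad 6 to align 8 for lock; lock at 8 (size 8, align 8) → ends 16; prio at 16 (size 8, align 8) → ends 24; total 24 bytes, alignment 8
target at 0 (size 24, align 8) → ends 24
within Header: lock at 8
0 + 8 = 8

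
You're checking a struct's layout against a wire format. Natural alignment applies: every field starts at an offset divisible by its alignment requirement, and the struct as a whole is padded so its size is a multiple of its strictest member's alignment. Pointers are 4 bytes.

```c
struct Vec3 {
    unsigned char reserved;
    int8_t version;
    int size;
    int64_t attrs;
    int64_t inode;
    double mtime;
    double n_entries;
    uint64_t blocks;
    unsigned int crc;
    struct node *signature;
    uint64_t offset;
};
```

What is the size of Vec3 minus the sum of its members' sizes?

@0: reserved [1B, align 1] → 1
@1: version [1B, align 1] → 2
+2 pad (align 4)
@4: size [4B, align 4] → 8
@8: attrs [8B, align 8] → 16
@16: inode [8B, align 8] → 24
@24: mtime [8B, align 8] → 32
@32: n_entries [8B, align 8] → 40
@40: blocks [8B, align 8] → 48
@48: crc [4B, align 4] → 52
@52: signature [4B, align 4] → 56
@56: offset [8B, align 8] → 64
size 64, align 8
data bytes 62, size 64 → padding 2

2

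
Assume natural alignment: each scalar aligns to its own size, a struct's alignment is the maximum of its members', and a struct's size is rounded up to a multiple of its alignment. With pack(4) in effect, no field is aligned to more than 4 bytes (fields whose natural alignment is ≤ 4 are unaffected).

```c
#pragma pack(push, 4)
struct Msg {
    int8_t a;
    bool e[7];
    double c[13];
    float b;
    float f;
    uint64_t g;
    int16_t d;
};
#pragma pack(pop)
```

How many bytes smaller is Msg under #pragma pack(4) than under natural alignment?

4

natural layout:
  @0: a [1B, align 1] → 1
  @1: e [7B, align 1] → 8
  @8: c [104B, align 8] → 112
  @112: b [4B, align 4] → 116
  @116: f [4B, align 4] → 120
  @120: g [8B, align 8] → 128
  @128: d [2B, align 2] → 130
  +6 tail pad (align 8)
  size 136, align 8
packed(4) layout:
  @0: a [1B, align 1] → 1
  @1: e [7B, align 1] → 8
  @8: c [104B, align 4] → 112
  @112: b [4B, align 4] → 116
  @116: f [4B, align 4] → 120
  @120: g [8B, align 4] → 128
  @128: d [2B, align 2] → 130
  +2 tail pad (align 4)
  size 132, align 4
136 − 132 = 4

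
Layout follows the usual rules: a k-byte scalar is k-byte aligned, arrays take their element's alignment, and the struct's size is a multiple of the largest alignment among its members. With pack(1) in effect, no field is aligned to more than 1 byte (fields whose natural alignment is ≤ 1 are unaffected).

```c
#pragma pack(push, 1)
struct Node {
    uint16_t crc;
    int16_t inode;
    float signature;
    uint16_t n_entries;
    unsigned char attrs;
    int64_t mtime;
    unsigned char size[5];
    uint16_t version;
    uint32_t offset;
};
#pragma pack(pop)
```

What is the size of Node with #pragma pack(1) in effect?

30

0..2  crc  (2B, 1-aligned)
2..4  inode  (2B, 1-aligned)
4..8  signature  (4B, 1-aligned)
8..10  n_entries  (2B, 1-aligned)
10..11  attrs  (1B, 1-aligned)
11..19  mtime  (8B, 1-aligned)
19..24  size  (5B, 1-aligned)
24..26  version  (2B, 1-aligned)
26..30  offset  (4B, 1-aligned)
sizeof = 30, alignof = 1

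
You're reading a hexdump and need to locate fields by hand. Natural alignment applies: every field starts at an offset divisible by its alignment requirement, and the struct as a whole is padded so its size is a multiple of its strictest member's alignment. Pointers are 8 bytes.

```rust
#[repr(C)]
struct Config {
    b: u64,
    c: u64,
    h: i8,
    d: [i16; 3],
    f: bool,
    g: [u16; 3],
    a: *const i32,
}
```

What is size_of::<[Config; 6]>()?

b at 0 (size 8, align 8) → ends 8
c at 8 (size 8, align 8) → ends 16
h at 16 (size 1, align 1) → ends 17
pad 1 to align 2 for d
d at 18 (size 6, align 2) → ends 24
f at 24 (size 1, align 1) → ends 25
pad 1 to align 2 for g
g at 26 (size 6, align 2) → ends 32
a at 32 (size 8, align 8) → ends 40
total 40 bytes, alignment 8
array of 6: 6 × 40 = 240

240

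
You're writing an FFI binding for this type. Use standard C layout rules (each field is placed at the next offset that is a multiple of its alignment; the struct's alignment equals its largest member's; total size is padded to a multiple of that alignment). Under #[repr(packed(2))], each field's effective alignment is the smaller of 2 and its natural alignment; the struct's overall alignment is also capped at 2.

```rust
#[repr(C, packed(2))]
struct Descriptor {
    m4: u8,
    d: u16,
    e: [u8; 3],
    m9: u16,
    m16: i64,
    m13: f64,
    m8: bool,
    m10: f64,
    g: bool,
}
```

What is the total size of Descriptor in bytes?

38

@0: m4 [1B, align 1] → 1
+1 pad (align 2)
@2: d [2B, align 2] → 4
@4: e [3B, align 1] → 7
+1 pad (align 2)
@8: m9 [2B, align 2] → 10
@10: m16 [8B, align 2] → 18
@18: m13 [8B, align 2] → 26
@26: m8 [1B, align 1] → 27
+1 pad (align 2)
@28: m10 [8B, align 2] → 36
@36: g [1B, align 1] → 37
+1 tail pad (align 2)
size 38, align 2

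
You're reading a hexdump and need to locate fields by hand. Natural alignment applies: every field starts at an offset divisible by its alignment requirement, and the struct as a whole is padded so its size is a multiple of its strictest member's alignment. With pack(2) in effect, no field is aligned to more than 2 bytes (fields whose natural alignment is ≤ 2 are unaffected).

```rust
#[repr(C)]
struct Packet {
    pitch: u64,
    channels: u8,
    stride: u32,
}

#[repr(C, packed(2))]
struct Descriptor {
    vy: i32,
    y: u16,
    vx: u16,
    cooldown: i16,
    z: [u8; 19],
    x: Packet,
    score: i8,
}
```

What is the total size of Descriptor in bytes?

Packet: 0..8  pitch  (8B, 8-aligned); 8..9  channels  (1B, 1-aligned); 9..12  -- padding (3B); 12..16  stride  (4B, 4-aligned); sizeof = 16, alignof = 8
0..4  vy  (4B, 2-aligned)
4..6  y  (2B, 2-aligned)
6..8  vx  (2B, 2-aligned)
8..10  cooldown  (2B, 2-aligned)
10..29  z  (19B, 1-aligned)
29..30  -- padding (1B)
30..46  x  (16B, 2-aligned)
46..47  score  (1B, 1-aligned)
47..48  -- tail padding (1B)
sizeof = 48, alignof = 2

48 bytes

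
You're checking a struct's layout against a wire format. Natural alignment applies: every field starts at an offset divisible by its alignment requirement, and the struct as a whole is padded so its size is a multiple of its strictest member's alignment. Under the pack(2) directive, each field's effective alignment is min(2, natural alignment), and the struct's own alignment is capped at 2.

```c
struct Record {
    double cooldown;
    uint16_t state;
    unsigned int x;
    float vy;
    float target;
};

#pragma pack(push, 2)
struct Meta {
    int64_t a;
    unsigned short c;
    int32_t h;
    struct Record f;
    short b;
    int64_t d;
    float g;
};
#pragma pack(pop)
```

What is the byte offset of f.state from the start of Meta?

22

Record: 0..8  cooldown  (8B, 8-aligned); 8..10  state  (2B, 2-aligned); 10..12  -- padding (2B); 12..16  x  (4B, 4-aligned); 16..20  vy  (4B, 4-aligned); 20..24  target  (4B, 4-aligned); sizeof = 24, alignof = 8
0..8  a  (8B, 2-aligned)
8..10  c  (2B, 2-aligned)
10..14  h  (4B, 2-aligned)
14..38  f  (24B, 2-aligned)
within Record: state at 8
14 + 8 = 22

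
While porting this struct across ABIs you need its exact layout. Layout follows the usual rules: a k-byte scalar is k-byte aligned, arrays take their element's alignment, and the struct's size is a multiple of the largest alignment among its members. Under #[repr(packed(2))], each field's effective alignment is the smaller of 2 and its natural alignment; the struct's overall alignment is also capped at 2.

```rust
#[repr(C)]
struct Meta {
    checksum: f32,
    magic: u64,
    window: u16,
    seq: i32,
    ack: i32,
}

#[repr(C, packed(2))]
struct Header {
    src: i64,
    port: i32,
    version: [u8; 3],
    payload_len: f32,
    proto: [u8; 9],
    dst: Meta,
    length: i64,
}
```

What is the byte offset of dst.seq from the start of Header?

Meta: 0..4  checksum  (4B, 4-aligned); 4..8  -- padding (4B); 8..16  magic  (8B, 8-aligned); 16..18  window  (2B, 2-aligned); 18..20  -- padding (2B); 20..24  seq  (4B, 4-aligned); 24..28  ack  (4B, 4-aligned); 28..32  -- tail padding (4B); sizeof = 32, alignof = 8
0..8  src  (8B, 2-aligned)
8..12  port  (4B, 2-aligned)
12..15  version  (3B, 1-aligned)
15..16  -- padding (1B)
16..20  payload_len  (4B, 2-aligned)
20..29  proto  (9B, 1-aligned)
29..30  -- padding (1B)
30..62  dst  (32B, 2-aligned)
within Meta: seq at 20
30 + 20 = 50

50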